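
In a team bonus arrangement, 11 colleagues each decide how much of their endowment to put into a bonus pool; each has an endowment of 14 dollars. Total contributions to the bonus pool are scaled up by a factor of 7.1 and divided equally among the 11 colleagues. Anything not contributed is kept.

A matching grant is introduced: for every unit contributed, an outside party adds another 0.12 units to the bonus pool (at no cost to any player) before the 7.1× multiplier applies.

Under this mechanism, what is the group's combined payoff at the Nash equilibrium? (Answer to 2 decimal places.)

154.00 dollars

The effective private return is 7.1 × 1.12 / 11 = 0.7229, which is still under 1, so the mechanism doesn't change anyone's dominant strategy: zero contribution.
At the Nash equilibrium no one contributes; group total payoff = 11 × 14 = 154.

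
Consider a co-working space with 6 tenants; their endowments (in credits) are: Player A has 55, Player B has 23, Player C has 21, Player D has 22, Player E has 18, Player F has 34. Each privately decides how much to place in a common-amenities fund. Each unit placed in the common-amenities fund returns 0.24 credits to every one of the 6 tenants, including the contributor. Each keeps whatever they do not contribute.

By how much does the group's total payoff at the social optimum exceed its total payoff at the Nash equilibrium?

76.12 credits

The private return per contributed unit is 0.24 < 1 for everyone, so the Nash equilibrium is zero contribution and the group total is Σ E_j = 55 + 23 + 21 + 22 + 18 + 34 = 173.
Each contributed unit returns 1.440 to the group, so the social optimum is full contribution by everyone: group total = 1.440 × 173 = 249.12.
Efficiency loss = (1.440 − 1) × 173 = 76.12.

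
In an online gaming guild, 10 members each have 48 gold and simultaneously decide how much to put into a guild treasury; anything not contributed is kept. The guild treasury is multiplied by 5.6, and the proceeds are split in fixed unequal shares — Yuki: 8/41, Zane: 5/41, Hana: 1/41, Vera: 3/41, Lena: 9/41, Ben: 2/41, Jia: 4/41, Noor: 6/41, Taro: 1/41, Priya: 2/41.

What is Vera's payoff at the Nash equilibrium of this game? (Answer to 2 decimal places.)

For player j, contributing a unit is worthwhile iff 5.6 × (j's share) ≥ 1, i.e. iff j's share is at least 0.1786.
Yuki and Lena are above the threshold, contributing 48 each; the remaining 8 contribute 0. Total contributed: 96.
Vera keeps 48 and receives 5.6 × 96 × 3/41 = 39.34 from the guild treasury, for a payoff of 87.34.

87.34 gold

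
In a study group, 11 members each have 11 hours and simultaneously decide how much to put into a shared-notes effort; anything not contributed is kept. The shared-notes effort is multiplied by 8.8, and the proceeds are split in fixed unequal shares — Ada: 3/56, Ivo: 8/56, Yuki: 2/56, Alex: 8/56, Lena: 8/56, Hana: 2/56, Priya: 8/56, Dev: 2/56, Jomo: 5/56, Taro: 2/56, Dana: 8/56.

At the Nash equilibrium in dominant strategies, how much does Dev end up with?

A player with share s gets back 8.8·s per unit contributed, so full contribution is dominant for anyone with s > 1/8.8 = 0.1136 and zero contribution is dominant for anyone below.
Ivo, Alex, Lena, Priya and Dana are above the threshold, contributing 11 each; the remaining 6 contribute 0. Total contributed: 55.
Dev keeps 11 and receives 8.8 × 55 × 2/56 = 17.29 from the shared-notes effort, for a payoff of 28.29.

28.29 hours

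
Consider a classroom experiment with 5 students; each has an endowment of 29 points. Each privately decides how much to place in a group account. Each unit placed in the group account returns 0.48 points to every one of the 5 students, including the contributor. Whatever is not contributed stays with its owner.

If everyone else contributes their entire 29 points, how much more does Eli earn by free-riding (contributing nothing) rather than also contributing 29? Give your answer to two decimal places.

Switching from a contribution of 29 to 0 lets Eli keep an extra 29 points, but lowers the group account by 29, which costs Eli their own share of that drop: 0.48 × 29 = 13.92.
Net gain = 29 − 13.92 = 15.08. The private return per contributed unit (0.48) is below 1, so free-riding is indeed the best response regardless of what the others do.

15.08 points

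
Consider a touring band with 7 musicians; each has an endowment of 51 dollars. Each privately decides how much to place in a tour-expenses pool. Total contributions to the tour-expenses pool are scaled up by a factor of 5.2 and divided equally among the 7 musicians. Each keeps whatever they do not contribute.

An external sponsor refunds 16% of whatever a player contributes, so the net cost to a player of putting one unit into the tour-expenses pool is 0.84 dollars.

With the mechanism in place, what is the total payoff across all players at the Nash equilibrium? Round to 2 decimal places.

Even with the mechanism, each unit contributed returns only (5.2/7) / 0.84 = 0.8844 per unit of net cost, so contributing nothing is still dominant.
At the Nash equilibrium no one contributes; group total payoff = 7 × 51 = 357.

357.00 dollars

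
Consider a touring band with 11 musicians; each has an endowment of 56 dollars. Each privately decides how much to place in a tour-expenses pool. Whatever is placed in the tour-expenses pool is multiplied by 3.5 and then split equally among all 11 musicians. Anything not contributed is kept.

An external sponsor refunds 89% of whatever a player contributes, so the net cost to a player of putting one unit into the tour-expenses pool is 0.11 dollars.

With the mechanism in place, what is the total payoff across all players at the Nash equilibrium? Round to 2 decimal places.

Under the mechanism each unit contributed yields (3.5/11) / 0.11 = 2.8926 back to its contributor per unit of net cost, which exceeds 1, making full contribution the dominant choice for everyone.
So the Nash equilibrium is full contribution by all 11; the group earns 11 × (56 × 0.89 + 3.5 × 56) = 2704.24.

2704.24 dollars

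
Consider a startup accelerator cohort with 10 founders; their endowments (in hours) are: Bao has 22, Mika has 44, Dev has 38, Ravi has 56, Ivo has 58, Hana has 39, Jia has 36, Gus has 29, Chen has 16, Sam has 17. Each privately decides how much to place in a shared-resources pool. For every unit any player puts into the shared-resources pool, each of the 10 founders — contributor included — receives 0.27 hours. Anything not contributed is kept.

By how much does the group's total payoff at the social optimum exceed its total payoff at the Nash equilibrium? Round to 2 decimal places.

The private return per contributed unit is 0.27 < 1 for everyone, so the Nash equilibrium is zero contribution and the group total is Σ E_j = 22 + 44 + 38 + 56 + 58 + 39 + 36 + 29 + 16 + 17 = 355.
Each contributed unit returns 2.700 to the group, so the social optimum is full contribution by everyone: group total = 2.700 × 355 = 958.50.
Efficiency loss = (2.700 − 1) × 355 = 603.50.

603.50 hours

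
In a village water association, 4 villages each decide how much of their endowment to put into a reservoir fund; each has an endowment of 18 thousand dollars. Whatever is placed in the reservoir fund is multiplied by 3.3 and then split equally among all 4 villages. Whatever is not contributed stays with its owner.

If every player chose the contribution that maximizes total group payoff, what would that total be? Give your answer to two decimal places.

237.60 thousand dollars

Each contributed unit returns 3.300 to the group as a whole (0.8250 to each of 4 players), which exceeds 1, so the social optimum is full contribution: group total = 3.300 × 72 = 237.60.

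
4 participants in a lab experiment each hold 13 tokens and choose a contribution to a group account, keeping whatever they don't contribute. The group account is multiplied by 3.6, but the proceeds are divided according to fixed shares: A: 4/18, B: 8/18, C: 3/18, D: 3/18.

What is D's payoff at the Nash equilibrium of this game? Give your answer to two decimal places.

Player j's private return per contributed unit is 3.6 × (j's share). Contributing is weakly dominant for j when that share is at least 1/3.6 = 0.2778, and contributing 0 is dominant otherwise.
B alone (share 8/18) is above the threshold, contributing 13; the remaining 3 contribute 0. Total contributed: 13.
D keeps 13 and receives 3.6 × 13 × 3/18 = 7.80 from the group account, for a payoff of 20.80.

20.80 tokens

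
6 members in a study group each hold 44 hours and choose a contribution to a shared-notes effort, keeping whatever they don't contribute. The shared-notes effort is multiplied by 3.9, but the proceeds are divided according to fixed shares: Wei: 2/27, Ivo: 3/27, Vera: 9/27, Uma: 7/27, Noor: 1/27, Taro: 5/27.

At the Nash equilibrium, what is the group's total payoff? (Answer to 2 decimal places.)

A player with share s gets back 3.9·s per unit contributed, so full contribution is dominant for anyone with s > 1/3.9 = 0.2564 and zero contribution is dominant for anyone below.
The shares above 0.2564 belong to Vera and Uma, contributing 44 each; the remaining 4 contribute 0. Total contributed: 88.
The shared-notes effort pays out 3.9 × 88 = 343.20 in total (split across the unequal shares, but the aggregate is all that matters for the group sum).
The 4 free-riders keep 44 each, adding 176. Group total = 176 + 343.20 = 519.20.

519.20 hours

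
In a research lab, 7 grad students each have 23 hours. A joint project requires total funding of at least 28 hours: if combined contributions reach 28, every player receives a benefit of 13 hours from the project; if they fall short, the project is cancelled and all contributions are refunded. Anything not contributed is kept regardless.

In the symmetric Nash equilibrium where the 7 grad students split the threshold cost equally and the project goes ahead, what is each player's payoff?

Equal share of the threshold: 28/7 = 4.
At this profile no one gains by cutting their contribution: any cut drops the total below 28, the project is cancelled, contributions are refunded, and the deviator ends with 23, which is less than 23 − 4 + 13 = 32. Contributing more than 4 just wastes the excess. So contributing exactly 4 is a best response.
Each player's payoff: 23 − 4 + 13 = 32.

32 hours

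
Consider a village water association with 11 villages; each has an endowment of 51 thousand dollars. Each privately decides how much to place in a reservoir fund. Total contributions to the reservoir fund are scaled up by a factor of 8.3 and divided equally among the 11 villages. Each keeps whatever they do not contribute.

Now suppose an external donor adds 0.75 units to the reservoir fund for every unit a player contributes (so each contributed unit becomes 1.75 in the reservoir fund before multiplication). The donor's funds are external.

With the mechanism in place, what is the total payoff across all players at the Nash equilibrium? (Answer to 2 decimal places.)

8148.53 thousand dollars

Under the mechanism each unit contributed yields 8.3 × 1.75 / 11 = 1.3205 back to its contributor per unit of net cost, which exceeds 1, making full contribution the dominant choice for everyone.
At the Nash equilibrium everyone contributes 51. Group total payoff = 8.3 × 1.75 × 561 = 8148.53.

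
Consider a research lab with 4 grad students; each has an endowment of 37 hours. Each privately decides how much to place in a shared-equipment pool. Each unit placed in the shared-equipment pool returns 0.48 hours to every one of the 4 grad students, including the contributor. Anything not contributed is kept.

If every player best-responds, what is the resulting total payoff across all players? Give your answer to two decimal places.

The private return per contributed unit is 0.48 < 1, so contributing 0 is dominant for every player. At the Nash equilibrium everyone keeps their 37, and the group total is 4 × 37 = 148.

148.00 hours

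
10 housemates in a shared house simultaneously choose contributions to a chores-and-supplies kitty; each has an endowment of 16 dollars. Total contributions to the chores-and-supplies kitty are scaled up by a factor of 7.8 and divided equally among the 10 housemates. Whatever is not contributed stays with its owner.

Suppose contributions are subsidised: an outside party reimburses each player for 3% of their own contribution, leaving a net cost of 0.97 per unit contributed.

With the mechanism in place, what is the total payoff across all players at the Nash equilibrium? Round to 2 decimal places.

With the mechanism, a contributed unit returns (7.8/10) / 0.97 = 0.8041 per unit of net cost — still below 1 — so contributing 0 remains dominant for every player.
At the Nash equilibrium no one contributes; group total payoff = 10 × 16 = 160.

160.00 dollars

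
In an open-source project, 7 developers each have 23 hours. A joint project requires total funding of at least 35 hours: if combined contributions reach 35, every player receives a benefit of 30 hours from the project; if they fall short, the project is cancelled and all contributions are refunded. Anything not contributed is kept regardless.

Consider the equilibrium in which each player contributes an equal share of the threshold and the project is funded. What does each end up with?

48 hours

Equal share of the threshold: 35/7 = 5.
At this profile no one gains by cutting their contribution: any cut drops the total below 35, the project is cancelled, contributions are refunded, and the deviator ends with 23, which is less than 23 − 5 + 30 = 48. Contributing more than 5 just wastes the excess. So contributing exactly 5 is a best response.
Each player's payoff: 23 − 5 + 30 = 48.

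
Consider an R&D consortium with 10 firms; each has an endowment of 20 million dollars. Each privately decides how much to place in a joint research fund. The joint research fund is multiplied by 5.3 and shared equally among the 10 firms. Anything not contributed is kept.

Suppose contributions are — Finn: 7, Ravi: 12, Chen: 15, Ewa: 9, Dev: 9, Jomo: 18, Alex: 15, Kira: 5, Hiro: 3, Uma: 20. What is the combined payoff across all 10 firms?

Total contributed: 7 + 12 + 15 + 9 + 9 + 18 + 15 + 5 + 3 + 20 = 113; total kept: 10 × 20 − 113 = 87.
The joint research fund pays out 5.3 × 113 = 598.90 in aggregate.
Group total = 87 + 598.90 = 685.90.

685.90 million dollars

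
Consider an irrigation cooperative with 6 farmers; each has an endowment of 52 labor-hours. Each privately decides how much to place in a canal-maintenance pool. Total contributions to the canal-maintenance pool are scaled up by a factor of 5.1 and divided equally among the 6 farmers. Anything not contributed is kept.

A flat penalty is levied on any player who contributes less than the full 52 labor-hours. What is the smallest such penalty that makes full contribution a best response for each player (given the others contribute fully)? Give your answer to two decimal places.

Given the others contribute fully, the best deviation is to contribute 0 (any partial contribution still incurs the fine and gives up units whose private return 0.8500 is below 1).
Deviating from 52 to 0 saves 52 labor-hours but forfeits the deviator's share of the drop in the canal-maintenance pool: 5.1/6 × 52 = 44.20.
So the deviation gain is 52 − 44.20 = 7.80, and the fine must be at least 7.80 labor-hours to wipe it out.

7.80 labor-hours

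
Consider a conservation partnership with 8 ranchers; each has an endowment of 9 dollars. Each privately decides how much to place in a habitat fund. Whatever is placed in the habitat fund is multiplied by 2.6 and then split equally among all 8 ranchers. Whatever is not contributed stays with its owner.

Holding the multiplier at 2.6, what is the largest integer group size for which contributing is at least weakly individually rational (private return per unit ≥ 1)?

Private return per unit is 2.6/(group size), which is ≥ 1 whenever the group size is ≤ 2.6.
The largest such integer is 2.

2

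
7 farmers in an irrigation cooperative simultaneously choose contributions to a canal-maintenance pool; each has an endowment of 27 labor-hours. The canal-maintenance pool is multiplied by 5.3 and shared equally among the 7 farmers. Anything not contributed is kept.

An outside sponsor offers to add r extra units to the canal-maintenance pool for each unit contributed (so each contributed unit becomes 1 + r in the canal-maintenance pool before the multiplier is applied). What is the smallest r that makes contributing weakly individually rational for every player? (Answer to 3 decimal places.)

0.321

With matching at rate r, one contributed unit becomes (1 + r) in the canal-maintenance pool and returns 5.3 × (1 + r) / 7 to the contributor.
Setting this equal to 1: 1 + r = 7/5.3 = 1.3208.
So the minimum matching rate is r = 1.3208 − 1 = 0.321.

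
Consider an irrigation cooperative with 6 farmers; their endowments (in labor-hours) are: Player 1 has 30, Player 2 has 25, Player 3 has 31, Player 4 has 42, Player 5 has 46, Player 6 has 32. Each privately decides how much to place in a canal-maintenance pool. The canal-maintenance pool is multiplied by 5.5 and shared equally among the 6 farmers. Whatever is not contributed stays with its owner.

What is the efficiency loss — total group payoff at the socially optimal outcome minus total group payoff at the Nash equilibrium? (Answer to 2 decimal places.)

The private return per contributed unit is 5.5/6 = 0.9167 < 1 for every player regardless of endowment, so the Nash equilibrium is zero contribution and the group total is Σ E_j = 30 + 25 + 31 + 42 + 46 + 32 = 206.
Each contributed unit returns 5.500 to the group, so the social optimum is full contribution by everyone: group total = 5.500 × 206 = 1133.00.
Efficiency loss = (5.500 − 1) × 206 = 927.00.

927.00 labor-hours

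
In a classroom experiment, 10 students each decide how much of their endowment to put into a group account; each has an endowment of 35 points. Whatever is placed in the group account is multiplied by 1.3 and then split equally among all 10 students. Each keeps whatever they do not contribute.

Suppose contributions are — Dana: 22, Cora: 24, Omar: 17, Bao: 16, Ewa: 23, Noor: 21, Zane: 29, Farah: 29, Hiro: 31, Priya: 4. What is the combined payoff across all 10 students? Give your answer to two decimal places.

Total contributed: 22 + 24 + 17 + 16 + 23 + 21 + 29 + 29 + 31 + 4 = 216; total kept: 10 × 35 − 216 = 134.
The group account pays out 1.3 × 216 = 280.80 in aggregate.
Group total = 134 + 280.80 = 414.80.

414.80 points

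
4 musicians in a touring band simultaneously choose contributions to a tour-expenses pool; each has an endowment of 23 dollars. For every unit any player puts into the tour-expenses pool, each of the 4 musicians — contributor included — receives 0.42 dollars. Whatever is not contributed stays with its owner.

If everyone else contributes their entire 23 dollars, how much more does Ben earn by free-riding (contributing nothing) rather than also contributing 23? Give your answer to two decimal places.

13.34 dollars

Switching from a contribution of 23 to 0 lets Ben keep an extra 23 dollars, but lowers the tour-expenses pool by 23, which costs Ben their own share of that drop: 0.42 × 23 = 9.66.
Net gain = 23 − 9.66 = 13.34. The private return per contributed unit (0.42) is below 1, so free-riding is indeed the best response regardless of what the others do.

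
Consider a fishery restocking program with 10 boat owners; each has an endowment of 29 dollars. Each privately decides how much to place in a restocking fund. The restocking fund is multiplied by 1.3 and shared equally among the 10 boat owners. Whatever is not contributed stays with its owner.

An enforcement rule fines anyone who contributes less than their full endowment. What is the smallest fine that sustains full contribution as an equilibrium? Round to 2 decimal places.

Given the others contribute fully, the best deviation is to contribute 0 (any partial contribution still incurs the fine and gives up units whose private return 0.1300 is below 1).
Deviating from 29 to 0 saves 29 dollars but forfeits the deviator's share of the drop in the restocking fund: 1.3/10 × 29 = 3.77.
So the deviation gain is 29 − 3.77 = 25.23, and the fine must be at least 25.23 dollars to wipe it out.

25.23 dollars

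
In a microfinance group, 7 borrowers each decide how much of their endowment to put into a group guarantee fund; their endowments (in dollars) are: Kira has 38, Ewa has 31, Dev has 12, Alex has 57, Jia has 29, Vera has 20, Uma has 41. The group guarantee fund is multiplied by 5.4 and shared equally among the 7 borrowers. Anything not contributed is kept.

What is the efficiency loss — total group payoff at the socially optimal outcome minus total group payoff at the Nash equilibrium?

The private return per contributed unit is 5.4/7 = 0.7714 < 1 for every player regardless of endowment, so the Nash equilibrium is zero contribution and the group total is Σ E_j = 38 + 31 + 12 + 57 + 29 + 20 + 41 = 228.
Each contributed unit returns 5.400 to the group, so the social optimum is full contribution by everyone: group total = 5.400 × 228 = 1231.20.
Efficiency loss = (5.400 − 1) × 228 = 1003.20.

1003.20 dollars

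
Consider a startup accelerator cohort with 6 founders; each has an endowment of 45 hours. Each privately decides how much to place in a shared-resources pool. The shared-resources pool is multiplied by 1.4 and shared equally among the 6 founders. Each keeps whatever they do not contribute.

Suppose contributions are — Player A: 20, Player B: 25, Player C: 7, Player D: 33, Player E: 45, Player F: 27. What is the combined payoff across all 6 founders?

332.80 hours

Total contributed: 20 + 25 + 7 + 33 + 45 + 27 = 157; total kept: 6 × 45 − 157 = 113.
The shared-resources pool pays out 1.4 × 157 = 219.80 in aggregate.
Group total = 113 + 219.80 = 332.80.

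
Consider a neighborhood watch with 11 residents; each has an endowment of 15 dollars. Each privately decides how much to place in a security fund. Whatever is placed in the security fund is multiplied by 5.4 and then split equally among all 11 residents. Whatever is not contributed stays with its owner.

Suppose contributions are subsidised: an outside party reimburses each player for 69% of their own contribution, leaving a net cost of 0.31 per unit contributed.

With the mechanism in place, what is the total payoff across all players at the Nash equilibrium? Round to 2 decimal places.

1004.85 dollars

Under the mechanism each unit contributed yields (5.4/11) / 0.31 = 1.5836 back to its contributor per unit of net cost, which exceeds 1, making full contribution the dominant choice for everyone.
So the Nash equilibrium is full contribution by all 11; the group earns 11 × (15 × 0.69 + 5.4 × 15) = 1004.85.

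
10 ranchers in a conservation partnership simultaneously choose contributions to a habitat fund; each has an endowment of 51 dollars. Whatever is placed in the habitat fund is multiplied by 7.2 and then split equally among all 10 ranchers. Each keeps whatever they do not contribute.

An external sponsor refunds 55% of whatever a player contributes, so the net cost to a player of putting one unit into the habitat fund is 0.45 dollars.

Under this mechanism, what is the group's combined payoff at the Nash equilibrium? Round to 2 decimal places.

The effective private return per unit is now (7.2/10) / 0.45 = 1.6000 > 1, so every player's dominant strategy flips to full contribution.
So the Nash equilibrium is full contribution by all 10; the group earns 10 × (51 × 0.55 + 7.2 × 51) = 3952.50.

3952.50 dollars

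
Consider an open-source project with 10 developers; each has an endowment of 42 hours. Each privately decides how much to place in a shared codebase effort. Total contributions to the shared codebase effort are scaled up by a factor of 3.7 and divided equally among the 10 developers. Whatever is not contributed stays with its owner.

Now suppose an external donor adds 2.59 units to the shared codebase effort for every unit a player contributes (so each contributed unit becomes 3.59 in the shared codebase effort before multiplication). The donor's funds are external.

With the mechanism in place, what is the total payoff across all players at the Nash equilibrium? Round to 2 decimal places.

5578.86 hours

Under the mechanism each unit contributed yields 3.7 × 3.59 / 10 = 1.3283 back to its contributor per unit of net cost, which exceeds 1, making full contribution the dominant choice for everyone.
At the Nash equilibrium everyone contributes 42. Group total payoff = 3.7 × 3.59 × 420 = 5578.86.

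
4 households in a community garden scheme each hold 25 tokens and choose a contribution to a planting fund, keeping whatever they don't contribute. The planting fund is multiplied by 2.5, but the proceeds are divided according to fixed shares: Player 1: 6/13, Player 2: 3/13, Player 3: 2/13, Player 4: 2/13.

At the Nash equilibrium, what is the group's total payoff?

A player with share s gets back 2.5·s per unit contributed, so full contribution is dominant for anyone with s > 1/2.5 = 0.4000 and zero contribution is dominant for anyone below.
The only share above 0.4000 is Player 1's 6/13, contributing 25; the remaining 3 contribute 0. Total contributed: 25.
The planting fund pays out 2.5 × 25 = 62.50 in total (split across the unequal shares, but the aggregate is all that matters for the group sum).
The 3 free-riders keep 25 each, adding 75. Group total = 75 + 62.50 = 137.50.

137.50 tokens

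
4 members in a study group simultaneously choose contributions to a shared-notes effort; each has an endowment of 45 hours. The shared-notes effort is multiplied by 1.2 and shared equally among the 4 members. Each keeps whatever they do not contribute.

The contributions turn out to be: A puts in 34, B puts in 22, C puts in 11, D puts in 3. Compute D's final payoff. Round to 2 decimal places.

63.00 hours

Total contributed: 34 + 22 + 11 + 3 = 70.
Each receives 1.2 × 70 / 4 = 21.00 from the shared-notes effort.
D keeps 45 − 3 = 42, so D's payoff is 42 + 21.00 = 63.00.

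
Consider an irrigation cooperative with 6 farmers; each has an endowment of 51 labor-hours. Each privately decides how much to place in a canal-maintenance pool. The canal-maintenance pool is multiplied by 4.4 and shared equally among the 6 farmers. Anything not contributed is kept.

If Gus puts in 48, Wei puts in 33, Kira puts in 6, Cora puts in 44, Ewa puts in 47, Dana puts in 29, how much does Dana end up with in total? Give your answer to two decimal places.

173.80 labor-hours

Total contributed: 48 + 33 + 6 + 44 + 47 + 29 = 207.
Each receives 4.4 × 207 / 6 = 151.80 from the canal-maintenance pool.
Dana keeps 51 − 29 = 22, so Dana's payoff is 22 + 151.80 = 173.80.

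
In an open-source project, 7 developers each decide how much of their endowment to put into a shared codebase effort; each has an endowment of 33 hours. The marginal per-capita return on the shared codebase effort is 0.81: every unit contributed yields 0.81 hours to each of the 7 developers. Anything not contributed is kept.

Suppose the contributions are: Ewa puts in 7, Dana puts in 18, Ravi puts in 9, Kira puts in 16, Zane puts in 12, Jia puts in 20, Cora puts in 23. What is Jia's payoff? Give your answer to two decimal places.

98.05 hours

Total contributed: 7 + 18 + 9 + 16 + 12 + 20 + 23 = 105.
Each receives 0.81 × 105 = 85.05 from the shared codebase effort.
Jia keeps 33 − 20 = 13, so Jia's payoff is 13 + 85.05 = 98.05.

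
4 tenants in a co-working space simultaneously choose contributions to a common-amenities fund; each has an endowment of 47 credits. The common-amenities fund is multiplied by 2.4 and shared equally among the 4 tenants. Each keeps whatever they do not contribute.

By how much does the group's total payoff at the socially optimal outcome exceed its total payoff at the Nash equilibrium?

Each contributed unit returns 2.4/4 = 0.6000 to its contributor — below 1 — so contributing 0 is dominant for every player. At the Nash equilibrium everyone keeps their 47, and the group total is 4 × 47 = 188.
Each contributed unit returns 2.400 to the group as a whole (0.6000 to each of 4 players), which exceeds 1, so the social optimum is full contribution: group total = 2.400 × 188 = 451.20.
Efficiency loss = 451.20 − 188 = 263.20.

263.20 credits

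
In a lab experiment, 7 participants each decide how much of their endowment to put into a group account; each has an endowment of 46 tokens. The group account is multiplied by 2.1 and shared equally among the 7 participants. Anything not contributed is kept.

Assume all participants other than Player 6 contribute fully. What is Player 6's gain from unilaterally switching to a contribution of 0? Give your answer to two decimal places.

32.20 tokens

Switching from a contribution of 46 to 0 lets Player 6 keep an extra 46 tokens, but lowers the group account by 46, which costs Player 6 their own share of that drop: 2.1/7 × 46 = 13.80.
Net gain = 46 − 13.80 = 32.20. The private return per contributed unit (0.3000) is below 1, so free-riding is indeed the best response regardless of what the others do.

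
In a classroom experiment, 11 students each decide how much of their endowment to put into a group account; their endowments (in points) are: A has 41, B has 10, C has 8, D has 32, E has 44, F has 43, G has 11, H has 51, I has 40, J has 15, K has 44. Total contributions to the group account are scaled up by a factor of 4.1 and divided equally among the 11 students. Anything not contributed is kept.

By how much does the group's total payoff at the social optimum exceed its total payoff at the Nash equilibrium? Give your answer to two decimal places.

The private return per contributed unit is 4.1/11 = 0.3727 < 1 for every player regardless of endowment, so the Nash equilibrium is zero contribution and the group total is Σ E_j = 41 + 10 + 8 + 32 + 44 + 43 + 11 + 51 + 40 + 15 + 44 = 339.
Each contributed unit returns 4.100 to the group, so the social optimum is full contribution by everyone: group total = 4.100 × 339 = 1389.90.
Efficiency loss = (4.100 − 1) × 339 = 1050.90.

1050.90 points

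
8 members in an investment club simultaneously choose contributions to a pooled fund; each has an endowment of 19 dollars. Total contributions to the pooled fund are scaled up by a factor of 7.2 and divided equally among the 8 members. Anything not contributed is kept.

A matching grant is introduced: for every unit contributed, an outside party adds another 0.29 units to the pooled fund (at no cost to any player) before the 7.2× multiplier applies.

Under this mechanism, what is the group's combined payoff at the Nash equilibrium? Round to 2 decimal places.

1411.78 dollars

The effective private return per unit is now 7.2 × 1.29 / 8 = 1.1610 > 1, so every player's dominant strategy flips to full contribution.
At the Nash equilibrium everyone contributes 19. Group total payoff = 7.2 × 1.29 × 152 = 1411.78.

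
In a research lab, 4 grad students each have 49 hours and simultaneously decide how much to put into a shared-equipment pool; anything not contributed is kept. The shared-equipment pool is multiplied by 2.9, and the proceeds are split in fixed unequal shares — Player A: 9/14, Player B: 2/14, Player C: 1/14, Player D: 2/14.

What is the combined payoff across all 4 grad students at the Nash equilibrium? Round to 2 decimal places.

289.10 hours

Player j's private return per contributed unit is 2.9 × (j's share). Contributing is weakly dominant for j when that share is at least 1/2.9 = 0.3448, and contributing 0 is dominant otherwise.
Only Player A (9/14) clears that bar, contributing 49; the remaining 3 contribute 0. Total contributed: 49.
The shared-equipment pool pays out 2.9 × 49 = 142.10 in total (split across the unequal shares, but the aggregate is all that matters for the group sum).
The 3 free-riders keep 49 each, adding 147. Group total = 147 + 142.10 = 289.10.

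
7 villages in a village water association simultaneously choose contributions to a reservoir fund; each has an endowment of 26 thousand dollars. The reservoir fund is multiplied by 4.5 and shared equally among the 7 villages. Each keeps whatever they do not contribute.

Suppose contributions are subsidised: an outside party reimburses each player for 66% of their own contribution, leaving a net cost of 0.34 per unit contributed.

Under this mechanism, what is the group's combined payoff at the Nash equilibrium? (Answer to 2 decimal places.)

939.12 thousand dollars

Under the mechanism each unit contributed yields (4.5/7) / 0.34 = 1.8908 back to its contributor per unit of net cost, which exceeds 1, making full contribution the dominant choice for everyone.
At the Nash equilibrium everyone contributes 26. Group total payoff = 7 × (26 × 0.66 + 4.5 × 26) = 939.12.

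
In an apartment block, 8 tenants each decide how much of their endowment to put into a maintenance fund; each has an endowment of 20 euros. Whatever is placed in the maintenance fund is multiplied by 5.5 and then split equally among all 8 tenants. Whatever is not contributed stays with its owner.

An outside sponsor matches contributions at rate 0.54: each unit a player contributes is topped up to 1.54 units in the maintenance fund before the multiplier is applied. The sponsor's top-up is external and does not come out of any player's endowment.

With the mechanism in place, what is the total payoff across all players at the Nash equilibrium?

1355.20 euros

Under the mechanism each unit contributed yields 5.5 × 1.54 / 8 = 1.0588 back to its contributor per unit of net cost, which exceeds 1, making full contribution the dominant choice for everyone.
At the Nash equilibrium everyone contributes 20. Group total payoff = 5.5 × 1.54 × 160 = 1355.20.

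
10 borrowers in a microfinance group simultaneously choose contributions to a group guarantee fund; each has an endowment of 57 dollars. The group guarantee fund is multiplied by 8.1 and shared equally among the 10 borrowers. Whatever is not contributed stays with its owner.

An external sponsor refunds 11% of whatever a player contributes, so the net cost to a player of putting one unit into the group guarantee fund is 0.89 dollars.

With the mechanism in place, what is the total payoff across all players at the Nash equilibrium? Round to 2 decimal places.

570.00 dollars

With the mechanism, a contributed unit returns (8.1/10) / 0.89 = 0.9101 per unit of net cost — still below 1 — so contributing 0 remains dominant for every player.
Everyone keeps their endowment and the group total is 10 × 57 = 570.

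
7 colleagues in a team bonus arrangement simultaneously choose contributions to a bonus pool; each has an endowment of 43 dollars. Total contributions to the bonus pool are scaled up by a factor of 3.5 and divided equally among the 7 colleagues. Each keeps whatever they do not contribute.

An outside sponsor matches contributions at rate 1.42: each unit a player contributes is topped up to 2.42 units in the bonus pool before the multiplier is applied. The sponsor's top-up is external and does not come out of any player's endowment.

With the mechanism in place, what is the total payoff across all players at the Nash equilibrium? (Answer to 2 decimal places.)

2549.47 dollars

Under the mechanism each unit contributed yields 3.5 × 2.42 / 7 = 1.2100 back to its contributor per unit of net cost, which exceeds 1, making full contribution the dominant choice for everyone.
So the Nash equilibrium is full contribution by all 7; the group earns 3.5 × 2.42 × 301 = 2549.47.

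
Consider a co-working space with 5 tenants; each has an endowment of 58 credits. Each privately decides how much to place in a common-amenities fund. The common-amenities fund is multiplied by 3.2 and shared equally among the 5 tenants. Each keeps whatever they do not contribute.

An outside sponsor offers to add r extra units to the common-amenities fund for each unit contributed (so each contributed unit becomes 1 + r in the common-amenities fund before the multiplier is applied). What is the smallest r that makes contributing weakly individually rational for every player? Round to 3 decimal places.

With matching at rate r, one contributed unit becomes (1 + r) in the common-amenities fund and returns 3.2 × (1 + r) / 5 to the contributor.
Setting this equal to 1: 1 + r = 5/3.2 = 1.5625.
So the minimum matching rate is r = 1.5625 − 1 = 0.563.

0.563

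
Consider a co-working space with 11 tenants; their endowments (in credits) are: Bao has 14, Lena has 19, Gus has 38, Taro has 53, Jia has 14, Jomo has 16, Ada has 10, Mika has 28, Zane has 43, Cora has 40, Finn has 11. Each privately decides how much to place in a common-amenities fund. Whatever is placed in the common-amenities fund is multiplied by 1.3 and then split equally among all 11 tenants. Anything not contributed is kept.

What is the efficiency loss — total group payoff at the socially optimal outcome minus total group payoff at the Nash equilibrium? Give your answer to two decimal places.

85.80 credits

The private return per contributed unit is 1.3/11 = 0.1182 < 1 for every player regardless of endowment, so the Nash equilibrium is zero contribution and the group total is Σ E_j = 14 + 19 + 38 + 53 + 14 + 16 + 10 + 28 + 43 + 40 + 11 = 286.
Each contributed unit returns 1.300 to the group, so the social optimum is full contribution by everyone: group total = 1.300 × 286 = 371.80.
Efficiency loss = (1.300 − 1) × 286 = 85.80.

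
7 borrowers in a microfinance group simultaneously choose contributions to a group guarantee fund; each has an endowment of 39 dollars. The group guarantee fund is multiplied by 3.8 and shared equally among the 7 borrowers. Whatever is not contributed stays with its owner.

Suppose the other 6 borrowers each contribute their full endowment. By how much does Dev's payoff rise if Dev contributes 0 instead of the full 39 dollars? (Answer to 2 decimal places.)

Switching from a contribution of 39 to 0 lets Dev keep an extra 39 dollars, but lowers the group guarantee fund by 39, which costs Dev their own share of that drop: 3.8/7 × 39 = 21.17.
Net gain = 39 − 21.17 = 17.83. The private return per contributed unit (0.5429) is below 1, so free-riding is indeed the best response regardless of what the others do.

17.83 dollars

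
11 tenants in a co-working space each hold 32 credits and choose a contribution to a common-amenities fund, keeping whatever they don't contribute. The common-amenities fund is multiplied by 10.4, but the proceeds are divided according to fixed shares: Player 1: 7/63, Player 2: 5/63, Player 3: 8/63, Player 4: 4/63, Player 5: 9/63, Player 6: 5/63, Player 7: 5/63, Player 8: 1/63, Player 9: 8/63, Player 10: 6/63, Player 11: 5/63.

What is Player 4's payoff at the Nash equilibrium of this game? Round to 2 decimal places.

Each unit j contributes comes back to j as 10.4 × (j's share), so j prefers to contribute only if that share exceeds 1/10.4 = 0.0962; otherwise keeping the unit dominates.
Player 1, Player 3, Player 5 and Player 9 clear that bar, contributing 32 each; the remaining 7 contribute 0. Total contributed: 128.
Player 4 keeps 32 and receives 10.4 × 128 × 4/63 = 84.52 from the common-amenities fund, for a payoff of 116.52.

116.52 credits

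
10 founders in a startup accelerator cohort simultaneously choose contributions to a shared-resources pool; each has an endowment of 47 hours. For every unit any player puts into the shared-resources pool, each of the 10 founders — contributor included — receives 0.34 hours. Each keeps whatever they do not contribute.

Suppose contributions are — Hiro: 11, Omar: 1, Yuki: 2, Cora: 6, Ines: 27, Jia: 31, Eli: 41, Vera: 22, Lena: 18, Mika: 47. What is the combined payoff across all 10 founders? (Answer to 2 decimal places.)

964.40 hours

Total contributed: 11 + 1 + 2 + 6 + 27 + 31 + 41 + 22 + 18 + 47 = 206; total kept: 10 × 47 − 206 = 264.
The shared-resources pool pays out 0.34 × 10 × 206 = 700.40 in aggregate.
Group total = 264 + 700.40 = 964.40.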